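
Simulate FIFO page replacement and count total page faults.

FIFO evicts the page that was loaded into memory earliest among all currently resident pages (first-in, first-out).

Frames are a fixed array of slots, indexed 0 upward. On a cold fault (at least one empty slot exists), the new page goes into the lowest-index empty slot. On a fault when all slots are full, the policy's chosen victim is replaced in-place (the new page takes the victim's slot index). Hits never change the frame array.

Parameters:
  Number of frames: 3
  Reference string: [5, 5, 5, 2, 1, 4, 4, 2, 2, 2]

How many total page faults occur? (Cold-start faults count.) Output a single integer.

Step 0: ref 5 → FAULT, frames=[5,-,-]
Step 1: ref 5 → HIT, frames=[5,-,-]
Step 2: ref 5 → HIT, frames=[5,-,-]
Step 3: ref 2 → FAULT, frames=[5,2,-]
Step 4: ref 1 → FAULT, frames=[5,2,1]
Step 5: ref 4 → FAULT (evict 5), frames=[4,2,1]
Step 6: ref 4 → HIT, frames=[4,2,1]
Step 7: ref 2 → HIT, frames=[4,2,1]
Step 8: ref 2 → HIT, frames=[4,2,1]
Step 9: ref 2 → HIT, frames=[4,2,1]
Total faults: 4

Answer: 4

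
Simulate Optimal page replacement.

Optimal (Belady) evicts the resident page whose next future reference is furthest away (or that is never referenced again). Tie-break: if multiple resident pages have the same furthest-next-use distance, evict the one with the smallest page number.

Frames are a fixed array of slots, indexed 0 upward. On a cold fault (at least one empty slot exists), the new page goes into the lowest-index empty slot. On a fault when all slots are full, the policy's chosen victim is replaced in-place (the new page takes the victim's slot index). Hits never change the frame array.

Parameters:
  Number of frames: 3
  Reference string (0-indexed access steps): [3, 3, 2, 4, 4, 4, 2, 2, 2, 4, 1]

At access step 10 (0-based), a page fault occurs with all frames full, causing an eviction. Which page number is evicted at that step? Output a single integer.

Answer: 2

Derivation:
Step 0: ref 3 -> FAULT, frames=[3,-,-]
Step 1: ref 3 -> HIT, frames=[3,-,-]
Step 2: ref 2 -> FAULT, frames=[3,2,-]
Step 3: ref 4 -> FAULT, frames=[3,2,4]
Step 4: ref 4 -> HIT, frames=[3,2,4]
Step 5: ref 4 -> HIT, frames=[3,2,4]
Step 6: ref 2 -> HIT, frames=[3,2,4]
Step 7: ref 2 -> HIT, frames=[3,2,4]
Step 8: ref 2 -> HIT, frames=[3,2,4]
Step 9: ref 4 -> HIT, frames=[3,2,4]
Step 10: ref 1 -> FAULT, evict 2, frames=[3,1,4]
At step 10: evicted page 2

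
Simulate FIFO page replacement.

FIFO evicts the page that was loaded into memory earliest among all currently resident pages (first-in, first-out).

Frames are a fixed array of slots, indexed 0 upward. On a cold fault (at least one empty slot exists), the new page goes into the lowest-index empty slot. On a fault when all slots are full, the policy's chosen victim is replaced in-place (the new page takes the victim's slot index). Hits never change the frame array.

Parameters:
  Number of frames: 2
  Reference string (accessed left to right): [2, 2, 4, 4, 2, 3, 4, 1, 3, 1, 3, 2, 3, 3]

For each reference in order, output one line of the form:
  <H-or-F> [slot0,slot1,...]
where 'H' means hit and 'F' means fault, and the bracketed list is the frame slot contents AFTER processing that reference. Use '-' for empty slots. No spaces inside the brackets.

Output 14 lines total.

F [2,-]
H [2,-]
F [2,4]
H [2,4]
H [2,4]
F [3,4]
H [3,4]
F [3,1]
H [3,1]
H [3,1]
H [3,1]
F [2,1]
F [2,3]
H [2,3]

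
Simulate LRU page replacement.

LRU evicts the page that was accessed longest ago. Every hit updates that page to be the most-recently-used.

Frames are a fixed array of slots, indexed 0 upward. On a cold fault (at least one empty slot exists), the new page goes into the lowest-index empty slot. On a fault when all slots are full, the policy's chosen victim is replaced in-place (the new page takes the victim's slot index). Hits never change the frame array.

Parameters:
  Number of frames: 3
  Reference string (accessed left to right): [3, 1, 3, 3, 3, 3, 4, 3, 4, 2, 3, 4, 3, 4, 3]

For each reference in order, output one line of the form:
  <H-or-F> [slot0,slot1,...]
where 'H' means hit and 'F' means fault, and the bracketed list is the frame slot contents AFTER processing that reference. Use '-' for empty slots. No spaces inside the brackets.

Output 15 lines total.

F [3,-,-]
F [3,1,-]
H [3,1,-]
H [3,1,-]
H [3,1,-]
H [3,1,-]
F [3,1,4]
H [3,1,4]
H [3,1,4]
F [3,2,4]
H [3,2,4]
H [3,2,4]
H [3,2,4]
H [3,2,4]
H [3,2,4]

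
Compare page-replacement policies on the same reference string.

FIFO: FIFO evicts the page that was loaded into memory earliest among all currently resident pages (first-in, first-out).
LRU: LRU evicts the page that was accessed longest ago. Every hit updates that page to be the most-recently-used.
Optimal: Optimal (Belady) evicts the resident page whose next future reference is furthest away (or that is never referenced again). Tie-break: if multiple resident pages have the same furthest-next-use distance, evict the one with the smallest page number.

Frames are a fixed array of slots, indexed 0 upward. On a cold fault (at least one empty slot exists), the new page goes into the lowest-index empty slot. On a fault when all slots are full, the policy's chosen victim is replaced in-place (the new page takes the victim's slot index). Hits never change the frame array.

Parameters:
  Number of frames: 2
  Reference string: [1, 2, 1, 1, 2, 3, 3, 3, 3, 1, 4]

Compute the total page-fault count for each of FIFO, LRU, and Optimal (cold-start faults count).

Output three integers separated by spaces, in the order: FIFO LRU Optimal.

--- FIFO ---
  step 0: ref 1 -> FAULT, frames=[1,-] (faults so far: 1)
  step 1: ref 2 -> FAULT, frames=[1,2] (faults so far: 2)
  step 2: ref 1 -> HIT, frames=[1,2] (faults so far: 2)
  step 3: ref 1 -> HIT, frames=[1,2] (faults so far: 2)
  step 4: ref 2 -> HIT, frames=[1,2] (faults so far: 2)
  step 5: ref 3 -> FAULT, evict 1, frames=[3,2] (faults so far: 3)
  step 6: ref 3 -> HIT, frames=[3,2] (faults so far: 3)
  step 7: ref 3 -> HIT, frames=[3,2] (faults so far: 3)
  step 8: ref 3 -> HIT, frames=[3,2] (faults so far: 3)
  step 9: ref 1 -> FAULT, evict 2, frames=[3,1] (faults so far: 4)
  step 10: ref 4 -> FAULT, evict 3, frames=[4,1] (faults so far: 5)
  FIFO total faults: 5
--- LRU ---
  step 0: ref 1 -> FAULT, frames=[1,-] (faults so far: 1)
  step 1: ref 2 -> FAULT, frames=[1,2] (faults so far: 2)
  step 2: ref 1 -> HIT, frames=[1,2] (faults so far: 2)
  step 3: ref 1 -> HIT, frames=[1,2] (faults so far: 2)
  step 4: ref 2 -> HIT, frames=[1,2] (faults so far: 2)
  step 5: ref 3 -> FAULT, evict 1, frames=[3,2] (faults so far: 3)
  step 6: ref 3 -> HIT, frames=[3,2] (faults so far: 3)
  step 7: ref 3 -> HIT, frames=[3,2] (faults so far: 3)
  step 8: ref 3 -> HIT, frames=[3,2] (faults so far: 3)
  step 9: ref 1 -> FAULT, evict 2, frames=[3,1] (faults so far: 4)
  step 10: ref 4 -> FAULT, evict 3, frames=[4,1] (faults so far: 5)
  LRU total faults: 5
--- Optimal ---
  step 0: ref 1 -> FAULT, frames=[1,-] (faults so far: 1)
  step 1: ref 2 -> FAULT, frames=[1,2] (faults so far: 2)
  step 2: ref 1 -> HIT, frames=[1,2] (faults so far: 2)
  step 3: ref 1 -> HIT, frames=[1,2] (faults so far: 2)
  step 4: ref 2 -> HIT, frames=[1,2] (faults so far: 2)
  step 5: ref 3 -> FAULT, evict 2, frames=[1,3] (faults so far: 3)
  step 6: ref 3 -> HIT, frames=[1,3] (faults so far: 3)
  step 7: ref 3 -> HIT, frames=[1,3] (faults so far: 3)
  step 8: ref 3 -> HIT, frames=[1,3] (faults so far: 3)
  step 9: ref 1 -> HIT, frames=[1,3] (faults so far: 3)
  step 10: ref 4 -> FAULT, evict 1, frames=[4,3] (faults so far: 4)
  Optimal total faults: 4

Answer: 5 5 4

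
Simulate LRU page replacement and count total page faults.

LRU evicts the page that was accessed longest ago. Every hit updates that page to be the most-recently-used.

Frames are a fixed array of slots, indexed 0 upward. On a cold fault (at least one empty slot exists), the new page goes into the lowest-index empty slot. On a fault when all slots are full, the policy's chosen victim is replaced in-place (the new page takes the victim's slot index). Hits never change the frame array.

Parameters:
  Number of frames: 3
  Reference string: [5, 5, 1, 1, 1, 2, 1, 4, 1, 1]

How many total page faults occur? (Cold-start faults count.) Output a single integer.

Answer: 4

Derivation:
Step 0: ref 5 → FAULT, frames=[5,-,-]
Step 1: ref 5 → HIT, frames=[5,-,-]
Step 2: ref 1 → FAULT, frames=[5,1,-]
Step 3: ref 1 → HIT, frames=[5,1,-]
Step 4: ref 1 → HIT, frames=[5,1,-]
Step 5: ref 2 → FAULT, frames=[5,1,2]
Step 6: ref 1 → HIT, frames=[5,1,2]
Step 7: ref 4 → FAULT (evict 5), frames=[4,1,2]
Step 8: ref 1 → HIT, frames=[4,1,2]
Step 9: ref 1 → HIT, frames=[4,1,2]
Total faults: 4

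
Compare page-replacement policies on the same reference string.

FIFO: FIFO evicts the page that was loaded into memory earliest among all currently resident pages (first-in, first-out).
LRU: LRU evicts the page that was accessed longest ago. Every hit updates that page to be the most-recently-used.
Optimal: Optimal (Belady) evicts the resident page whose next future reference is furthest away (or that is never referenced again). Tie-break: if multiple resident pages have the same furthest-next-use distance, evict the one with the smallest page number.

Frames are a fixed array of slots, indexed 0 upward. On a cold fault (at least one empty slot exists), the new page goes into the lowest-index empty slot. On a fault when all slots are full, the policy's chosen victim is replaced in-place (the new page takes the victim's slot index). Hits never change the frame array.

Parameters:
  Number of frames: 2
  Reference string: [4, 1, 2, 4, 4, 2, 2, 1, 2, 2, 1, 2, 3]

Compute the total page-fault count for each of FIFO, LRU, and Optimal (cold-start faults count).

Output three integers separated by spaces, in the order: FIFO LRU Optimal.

Answer: 7 6 5

Derivation:
--- FIFO ---
  step 0: ref 4 -> FAULT, frames=[4,-] (faults so far: 1)
  step 1: ref 1 -> FAULT, frames=[4,1] (faults so far: 2)
  step 2: ref 2 -> FAULT, evict 4, frames=[2,1] (faults so far: 3)
  step 3: ref 4 -> FAULT, evict 1, frames=[2,4] (faults so far: 4)
  step 4: ref 4 -> HIT, frames=[2,4] (faults so far: 4)
  step 5: ref 2 -> HIT, frames=[2,4] (faults so far: 4)
  step 6: ref 2 -> HIT, frames=[2,4] (faults so far: 4)
  step 7: ref 1 -> FAULT, evict 2, frames=[1,4] (faults so far: 5)
  step 8: ref 2 -> FAULT, evict 4, frames=[1,2] (faults so far: 6)
  step 9: ref 2 -> HIT, frames=[1,2] (faults so far: 6)
  step 10: ref 1 -> HIT, frames=[1,2] (faults so far: 6)
  step 11: ref 2 -> HIT, frames=[1,2] (faults so far: 6)
  step 12: ref 3 -> FAULT, evict 1, frames=[3,2] (faults so far: 7)
  FIFO total faults: 7
--- LRU ---
  step 0: ref 4 -> FAULT, frames=[4,-] (faults so far: 1)
  step 1: ref 1 -> FAULT, frames=[4,1] (faults so far: 2)
  step 2: ref 2 -> FAULT, evict 4, frames=[2,1] (faults so far: 3)
  step 3: ref 4 -> FAULT, evict 1, frames=[2,4] (faults so far: 4)
  step 4: ref 4 -> HIT, frames=[2,4] (faults so far: 4)
  step 5: ref 2 -> HIT, frames=[2,4] (faults so far: 4)
  step 6: ref 2 -> HIT, frames=[2,4] (faults so far: 4)
  step 7: ref 1 -> FAULT, evict 4, frames=[2,1] (faults so far: 5)
  step 8: ref 2 -> HIT, frames=[2,1] (faults so far: 5)
  step 9: ref 2 -> HIT, frames=[2,1] (faults so far: 5)
  step 10: ref 1 -> HIT, frames=[2,1] (faults so far: 5)
  step 11: ref 2 -> HIT, frames=[2,1] (faults so far: 5)
  step 12: ref 3 -> FAULT, evict 1, frames=[2,3] (faults so far: 6)
  LRU total faults: 6
--- Optimal ---
  step 0: ref 4 -> FAULT, frames=[4,-] (faults so far: 1)
  step 1: ref 1 -> FAULT, frames=[4,1] (faults so far: 2)
  step 2: ref 2 -> FAULT, evict 1, frames=[4,2] (faults so far: 3)
  step 3: ref 4 -> HIT, frames=[4,2] (faults so far: 3)
  step 4: ref 4 -> HIT, frames=[4,2] (faults so far: 3)
  step 5: ref 2 -> HIT, frames=[4,2] (faults so far: 3)
  step 6: ref 2 -> HIT, frames=[4,2] (faults so far: 3)
  step 7: ref 1 -> FAULT, evict 4, frames=[1,2] (faults so far: 4)
  step 8: ref 2 -> HIT, frames=[1,2] (faults so far: 4)
  step 9: ref 2 -> HIT, frames=[1,2] (faults so far: 4)
  step 10: ref 1 -> HIT, frames=[1,2] (faults so far: 4)
  step 11: ref 2 -> HIT, frames=[1,2] (faults so far: 4)
  step 12: ref 3 -> FAULT, evict 1, frames=[3,2] (faults so far: 5)
  Optimal total faults: 5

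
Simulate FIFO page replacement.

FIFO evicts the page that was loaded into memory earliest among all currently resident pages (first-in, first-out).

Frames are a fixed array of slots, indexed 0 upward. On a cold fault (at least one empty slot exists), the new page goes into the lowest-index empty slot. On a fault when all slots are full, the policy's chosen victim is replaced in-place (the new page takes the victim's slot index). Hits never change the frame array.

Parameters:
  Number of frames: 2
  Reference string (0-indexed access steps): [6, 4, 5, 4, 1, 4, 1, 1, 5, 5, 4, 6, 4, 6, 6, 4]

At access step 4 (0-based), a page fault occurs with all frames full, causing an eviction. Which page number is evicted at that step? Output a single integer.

Answer: 4

Derivation:
Step 0: ref 6 -> FAULT, frames=[6,-]
Step 1: ref 4 -> FAULT, frames=[6,4]
Step 2: ref 5 -> FAULT, evict 6, frames=[5,4]
Step 3: ref 4 -> HIT, frames=[5,4]
Step 4: ref 1 -> FAULT, evict 4, frames=[5,1]
At step 4: evicted page 4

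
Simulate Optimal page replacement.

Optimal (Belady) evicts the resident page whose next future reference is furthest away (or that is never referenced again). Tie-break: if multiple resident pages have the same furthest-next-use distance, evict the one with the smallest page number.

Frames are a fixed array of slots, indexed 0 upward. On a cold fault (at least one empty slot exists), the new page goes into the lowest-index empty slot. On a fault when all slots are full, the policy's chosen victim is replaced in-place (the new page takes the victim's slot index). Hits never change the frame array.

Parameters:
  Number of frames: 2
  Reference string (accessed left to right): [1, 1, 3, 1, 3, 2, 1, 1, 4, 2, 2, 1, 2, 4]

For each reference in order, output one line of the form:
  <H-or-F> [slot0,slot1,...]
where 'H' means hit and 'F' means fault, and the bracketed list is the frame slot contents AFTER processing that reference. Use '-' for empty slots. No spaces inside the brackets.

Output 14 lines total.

F [1,-]
H [1,-]
F [1,3]
H [1,3]
H [1,3]
F [1,2]
H [1,2]
H [1,2]
F [4,2]
H [4,2]
H [4,2]
F [1,2]
H [1,2]
F [4,2]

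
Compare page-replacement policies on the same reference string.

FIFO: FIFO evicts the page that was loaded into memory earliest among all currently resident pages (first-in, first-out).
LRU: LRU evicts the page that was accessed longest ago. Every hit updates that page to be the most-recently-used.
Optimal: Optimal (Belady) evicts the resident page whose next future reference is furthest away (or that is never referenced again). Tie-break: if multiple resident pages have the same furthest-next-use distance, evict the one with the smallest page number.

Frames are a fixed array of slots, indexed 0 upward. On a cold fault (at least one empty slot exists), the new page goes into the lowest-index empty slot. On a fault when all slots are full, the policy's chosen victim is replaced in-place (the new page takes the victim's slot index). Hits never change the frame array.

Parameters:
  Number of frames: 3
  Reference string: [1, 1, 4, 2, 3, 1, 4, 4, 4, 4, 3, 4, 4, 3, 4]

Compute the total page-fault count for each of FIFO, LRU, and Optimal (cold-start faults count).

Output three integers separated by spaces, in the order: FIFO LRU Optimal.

--- FIFO ---
  step 0: ref 1 -> FAULT, frames=[1,-,-] (faults so far: 1)
  step 1: ref 1 -> HIT, frames=[1,-,-] (faults so far: 1)
  step 2: ref 4 -> FAULT, frames=[1,4,-] (faults so far: 2)
  step 3: ref 2 -> FAULT, frames=[1,4,2] (faults so far: 3)
  step 4: ref 3 -> FAULT, evict 1, frames=[3,4,2] (faults so far: 4)
  step 5: ref 1 -> FAULT, evict 4, frames=[3,1,2] (faults so far: 5)
  step 6: ref 4 -> FAULT, evict 2, frames=[3,1,4] (faults so far: 6)
  step 7: ref 4 -> HIT, frames=[3,1,4] (faults so far: 6)
  step 8: ref 4 -> HIT, frames=[3,1,4] (faults so far: 6)
  step 9: ref 4 -> HIT, frames=[3,1,4] (faults so far: 6)
  step 10: ref 3 -> HIT, frames=[3,1,4] (faults so far: 6)
  step 11: ref 4 -> HIT, frames=[3,1,4] (faults so far: 6)
  step 12: ref 4 -> HIT, frames=[3,1,4] (faults so far: 6)
  step 13: ref 3 -> HIT, frames=[3,1,4] (faults so far: 6)
  step 14: ref 4 -> HIT, frames=[3,1,4] (faults so far: 6)
  FIFO total faults: 6
--- LRU ---
  step 0: ref 1 -> FAULT, frames=[1,-,-] (faults so far: 1)
  step 1: ref 1 -> HIT, frames=[1,-,-] (faults so far: 1)
  step 2: ref 4 -> FAULT, frames=[1,4,-] (faults so far: 2)
  step 3: ref 2 -> FAULT, frames=[1,4,2] (faults so far: 3)
  step 4: ref 3 -> FAULT, evict 1, frames=[3,4,2] (faults so far: 4)
  step 5: ref 1 -> FAULT, evict 4, frames=[3,1,2] (faults so far: 5)
  step 6: ref 4 -> FAULT, evict 2, frames=[3,1,4] (faults so far: 6)
  step 7: ref 4 -> HIT, frames=[3,1,4] (faults so far: 6)
  step 8: ref 4 -> HIT, frames=[3,1,4] (faults so far: 6)
  step 9: ref 4 -> HIT, frames=[3,1,4] (faults so far: 6)
  step 10: ref 3 -> HIT, frames=[3,1,4] (faults so far: 6)
  step 11: ref 4 -> HIT, frames=[3,1,4] (faults so far: 6)
  step 12: ref 4 -> HIT, frames=[3,1,4] (faults so far: 6)
  step 13: ref 3 -> HIT, frames=[3,1,4] (faults so far: 6)
  step 14: ref 4 -> HIT, frames=[3,1,4] (faults so far: 6)
  LRU total faults: 6
--- Optimal ---
  step 0: ref 1 -> FAULT, frames=[1,-,-] (faults so far: 1)
  step 1: ref 1 -> HIT, frames=[1,-,-] (faults so far: 1)
  step 2: ref 4 -> FAULT, frames=[1,4,-] (faults so far: 2)
  step 3: ref 2 -> FAULT, frames=[1,4,2] (faults so far: 3)
  step 4: ref 3 -> FAULT, evict 2, frames=[1,4,3] (faults so far: 4)
  step 5: ref 1 -> HIT, frames=[1,4,3] (faults so far: 4)
  step 6: ref 4 -> HIT, frames=[1,4,3] (faults so far: 4)
  step 7: ref 4 -> HIT, frames=[1,4,3] (faults so far: 4)
  step 8: ref 4 -> HIT, frames=[1,4,3] (faults so far: 4)
  step 9: ref 4 -> HIT, frames=[1,4,3] (faults so far: 4)
  step 10: ref 3 -> HIT, frames=[1,4,3] (faults so far: 4)
  step 11: ref 4 -> HIT, frames=[1,4,3] (faults so far: 4)
  step 12: ref 4 -> HIT, frames=[1,4,3] (faults so far: 4)
  step 13: ref 3 -> HIT, frames=[1,4,3] (faults so far: 4)
  step 14: ref 4 -> HIT, frames=[1,4,3] (faults so far: 4)
  Optimal total faults: 4

Answer: 6 6 4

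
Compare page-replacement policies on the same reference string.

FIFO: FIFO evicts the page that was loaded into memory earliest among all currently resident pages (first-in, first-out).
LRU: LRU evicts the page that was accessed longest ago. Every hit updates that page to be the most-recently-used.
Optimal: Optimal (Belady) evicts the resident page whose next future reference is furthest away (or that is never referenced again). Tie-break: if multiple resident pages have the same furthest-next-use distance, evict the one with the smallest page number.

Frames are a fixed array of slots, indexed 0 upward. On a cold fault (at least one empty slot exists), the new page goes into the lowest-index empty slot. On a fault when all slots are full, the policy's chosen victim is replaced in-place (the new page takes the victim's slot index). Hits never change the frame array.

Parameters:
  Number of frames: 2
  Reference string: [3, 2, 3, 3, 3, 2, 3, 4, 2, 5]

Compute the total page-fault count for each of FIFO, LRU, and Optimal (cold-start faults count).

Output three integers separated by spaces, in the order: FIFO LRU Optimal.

Answer: 4 5 4

Derivation:
--- FIFO ---
  step 0: ref 3 -> FAULT, frames=[3,-] (faults so far: 1)
  step 1: ref 2 -> FAULT, frames=[3,2] (faults so far: 2)
  step 2: ref 3 -> HIT, frames=[3,2] (faults so far: 2)
  step 3: ref 3 -> HIT, frames=[3,2] (faults so far: 2)
  step 4: ref 3 -> HIT, frames=[3,2] (faults so far: 2)
  step 5: ref 2 -> HIT, frames=[3,2] (faults so far: 2)
  step 6: ref 3 -> HIT, frames=[3,2] (faults so far: 2)
  step 7: ref 4 -> FAULT, evict 3, frames=[4,2] (faults so far: 3)
  step 8: ref 2 -> HIT, frames=[4,2] (faults so far: 3)
  step 9: ref 5 -> FAULT, evict 2, frames=[4,5] (faults so far: 4)
  FIFO total faults: 4
--- LRU ---
  step 0: ref 3 -> FAULT, frames=[3,-] (faults so far: 1)
  step 1: ref 2 -> FAULT, frames=[3,2] (faults so far: 2)
  step 2: ref 3 -> HIT, frames=[3,2] (faults so far: 2)
  step 3: ref 3 -> HIT, frames=[3,2] (faults so far: 2)
  step 4: ref 3 -> HIT, frames=[3,2] (faults so far: 2)
  step 5: ref 2 -> HIT, frames=[3,2] (faults so far: 2)
  step 6: ref 3 -> HIT, frames=[3,2] (faults so far: 2)
  step 7: ref 4 -> FAULT, evict 2, frames=[3,4] (faults so far: 3)
  step 8: ref 2 -> FAULT, evict 3, frames=[2,4] (faults so far: 4)
  step 9: ref 5 -> FAULT, evict 4, frames=[2,5] (faults so far: 5)
  LRU total faults: 5
--- Optimal ---
  step 0: ref 3 -> FAULT, frames=[3,-] (faults so far: 1)
  step 1: ref 2 -> FAULT, frames=[3,2] (faults so far: 2)
  step 2: ref 3 -> HIT, frames=[3,2] (faults so far: 2)
  step 3: ref 3 -> HIT, frames=[3,2] (faults so far: 2)
  step 4: ref 3 -> HIT, frames=[3,2] (faults so far: 2)
  step 5: ref 2 -> HIT, frames=[3,2] (faults so far: 2)
  step 6: ref 3 -> HIT, frames=[3,2] (faults so far: 2)
  step 7: ref 4 -> FAULT, evict 3, frames=[4,2] (faults so far: 3)
  step 8: ref 2 -> HIT, frames=[4,2] (faults so far: 3)
  step 9: ref 5 -> FAULT, evict 2, frames=[4,5] (faults so far: 4)
  Optimal total faults: 4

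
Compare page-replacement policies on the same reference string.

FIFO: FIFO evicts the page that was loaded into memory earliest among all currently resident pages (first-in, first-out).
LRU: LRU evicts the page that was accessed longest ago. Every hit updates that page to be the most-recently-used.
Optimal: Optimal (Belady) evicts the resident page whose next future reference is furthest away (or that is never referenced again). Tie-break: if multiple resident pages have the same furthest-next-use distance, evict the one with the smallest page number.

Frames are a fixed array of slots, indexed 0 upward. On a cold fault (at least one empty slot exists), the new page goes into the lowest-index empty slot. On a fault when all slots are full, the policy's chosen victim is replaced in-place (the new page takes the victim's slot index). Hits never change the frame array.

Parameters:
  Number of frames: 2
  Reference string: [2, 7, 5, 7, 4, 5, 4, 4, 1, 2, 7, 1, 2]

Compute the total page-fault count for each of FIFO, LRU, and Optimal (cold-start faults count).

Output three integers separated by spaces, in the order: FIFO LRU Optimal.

--- FIFO ---
  step 0: ref 2 -> FAULT, frames=[2,-] (faults so far: 1)
  step 1: ref 7 -> FAULT, frames=[2,7] (faults so far: 2)
  step 2: ref 5 -> FAULT, evict 2, frames=[5,7] (faults so far: 3)
  step 3: ref 7 -> HIT, frames=[5,7] (faults so far: 3)
  step 4: ref 4 -> FAULT, evict 7, frames=[5,4] (faults so far: 4)
  step 5: ref 5 -> HIT, frames=[5,4] (faults so far: 4)
  step 6: ref 4 -> HIT, frames=[5,4] (faults so far: 4)
  step 7: ref 4 -> HIT, frames=[5,4] (faults so far: 4)
  step 8: ref 1 -> FAULT, evict 5, frames=[1,4] (faults so far: 5)
  step 9: ref 2 -> FAULT, evict 4, frames=[1,2] (faults so far: 6)
  step 10: ref 7 -> FAULT, evict 1, frames=[7,2] (faults so far: 7)
  step 11: ref 1 -> FAULT, evict 2, frames=[7,1] (faults so far: 8)
  step 12: ref 2 -> FAULT, evict 7, frames=[2,1] (faults so far: 9)
  FIFO total faults: 9
--- LRU ---
  step 0: ref 2 -> FAULT, frames=[2,-] (faults so far: 1)
  step 1: ref 7 -> FAULT, frames=[2,7] (faults so far: 2)
  step 2: ref 5 -> FAULT, evict 2, frames=[5,7] (faults so far: 3)
  step 3: ref 7 -> HIT, frames=[5,7] (faults so far: 3)
  step 4: ref 4 -> FAULT, evict 5, frames=[4,7] (faults so far: 4)
  step 5: ref 5 -> FAULT, evict 7, frames=[4,5] (faults so far: 5)
  step 6: ref 4 -> HIT, frames=[4,5] (faults so far: 5)
  step 7: ref 4 -> HIT, frames=[4,5] (faults so far: 5)
  step 8: ref 1 -> FAULT, evict 5, frames=[4,1] (faults so far: 6)
  step 9: ref 2 -> FAULT, evict 4, frames=[2,1] (faults so far: 7)
  step 10: ref 7 -> FAULT, evict 1, frames=[2,7] (faults so far: 8)
  step 11: ref 1 -> FAULT, evict 2, frames=[1,7] (faults so far: 9)
  step 12: ref 2 -> FAULT, evict 7, frames=[1,2] (faults so far: 10)
  LRU total faults: 10
--- Optimal ---
  step 0: ref 2 -> FAULT, frames=[2,-] (faults so far: 1)
  step 1: ref 7 -> FAULT, frames=[2,7] (faults so far: 2)
  step 2: ref 5 -> FAULT, evict 2, frames=[5,7] (faults so far: 3)
  step 3: ref 7 -> HIT, frames=[5,7] (faults so far: 3)
  step 4: ref 4 -> FAULT, evict 7, frames=[5,4] (faults so far: 4)
  step 5: ref 5 -> HIT, frames=[5,4] (faults so far: 4)
  step 6: ref 4 -> HIT, frames=[5,4] (faults so far: 4)
  step 7: ref 4 -> HIT, frames=[5,4] (faults so far: 4)
  step 8: ref 1 -> FAULT, evict 4, frames=[5,1] (faults so far: 5)
  step 9: ref 2 -> FAULT, evict 5, frames=[2,1] (faults so far: 6)
  step 10: ref 7 -> FAULT, evict 2, frames=[7,1] (faults so far: 7)
  step 11: ref 1 -> HIT, frames=[7,1] (faults so far: 7)
  step 12: ref 2 -> FAULT, evict 1, frames=[7,2] (faults so far: 8)
  Optimal total faults: 8

Answer: 9 10 8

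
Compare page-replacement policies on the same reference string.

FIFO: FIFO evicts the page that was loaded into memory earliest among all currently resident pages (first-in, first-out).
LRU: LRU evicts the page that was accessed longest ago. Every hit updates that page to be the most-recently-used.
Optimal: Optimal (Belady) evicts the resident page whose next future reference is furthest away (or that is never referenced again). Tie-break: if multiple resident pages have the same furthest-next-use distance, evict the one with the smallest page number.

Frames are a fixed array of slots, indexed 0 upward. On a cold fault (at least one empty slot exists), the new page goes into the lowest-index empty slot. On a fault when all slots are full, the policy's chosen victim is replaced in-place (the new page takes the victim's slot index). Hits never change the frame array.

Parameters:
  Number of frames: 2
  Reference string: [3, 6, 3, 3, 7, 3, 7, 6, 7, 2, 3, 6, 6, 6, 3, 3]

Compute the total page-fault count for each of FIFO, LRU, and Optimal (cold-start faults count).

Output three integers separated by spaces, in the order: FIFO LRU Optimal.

--- FIFO ---
  step 0: ref 3 -> FAULT, frames=[3,-] (faults so far: 1)
  step 1: ref 6 -> FAULT, frames=[3,6] (faults so far: 2)
  step 2: ref 3 -> HIT, frames=[3,6] (faults so far: 2)
  step 3: ref 3 -> HIT, frames=[3,6] (faults so far: 2)
  step 4: ref 7 -> FAULT, evict 3, frames=[7,6] (faults so far: 3)
  step 5: ref 3 -> FAULT, evict 6, frames=[7,3] (faults so far: 4)
  step 6: ref 7 -> HIT, frames=[7,3] (faults so far: 4)
  step 7: ref 6 -> FAULT, evict 7, frames=[6,3] (faults so far: 5)
  step 8: ref 7 -> FAULT, evict 3, frames=[6,7] (faults so far: 6)
  step 9: ref 2 -> FAULT, evict 6, frames=[2,7] (faults so far: 7)
  step 10: ref 3 -> FAULT, evict 7, frames=[2,3] (faults so far: 8)
  step 11: ref 6 -> FAULT, evict 2, frames=[6,3] (faults so far: 9)
  step 12: ref 6 -> HIT, frames=[6,3] (faults so far: 9)
  step 13: ref 6 -> HIT, frames=[6,3] (faults so far: 9)
  step 14: ref 3 -> HIT, frames=[6,3] (faults so far: 9)
  step 15: ref 3 -> HIT, frames=[6,3] (faults so far: 9)
  FIFO total faults: 9
--- LRU ---
  step 0: ref 3 -> FAULT, frames=[3,-] (faults so far: 1)
  step 1: ref 6 -> FAULT, frames=[3,6] (faults so far: 2)
  step 2: ref 3 -> HIT, frames=[3,6] (faults so far: 2)
  step 3: ref 3 -> HIT, frames=[3,6] (faults so far: 2)
  step 4: ref 7 -> FAULT, evict 6, frames=[3,7] (faults so far: 3)
  step 5: ref 3 -> HIT, frames=[3,7] (faults so far: 3)
  step 6: ref 7 -> HIT, frames=[3,7] (faults so far: 3)
  step 7: ref 6 -> FAULT, evict 3, frames=[6,7] (faults so far: 4)
  step 8: ref 7 -> HIT, frames=[6,7] (faults so far: 4)
  step 9: ref 2 -> FAULT, evict 6, frames=[2,7] (faults so far: 5)
  step 10: ref 3 -> FAULT, evict 7, frames=[2,3] (faults so far: 6)
  step 11: ref 6 -> FAULT, evict 2, frames=[6,3] (faults so far: 7)
  step 12: ref 6 -> HIT, frames=[6,3] (faults so far: 7)
  step 13: ref 6 -> HIT, frames=[6,3] (faults so far: 7)
  step 14: ref 3 -> HIT, frames=[6,3] (faults so far: 7)
  step 15: ref 3 -> HIT, frames=[6,3] (faults so far: 7)
  LRU total faults: 7
--- Optimal ---
  step 0: ref 3 -> FAULT, frames=[3,-] (faults so far: 1)
  step 1: ref 6 -> FAULT, frames=[3,6] (faults so far: 2)
  step 2: ref 3 -> HIT, frames=[3,6] (faults so far: 2)
  step 3: ref 3 -> HIT, frames=[3,6] (faults so far: 2)
  step 4: ref 7 -> FAULT, evict 6, frames=[3,7] (faults so far: 3)
  step 5: ref 3 -> HIT, frames=[3,7] (faults so far: 3)
  step 6: ref 7 -> HIT, frames=[3,7] (faults so far: 3)
  step 7: ref 6 -> FAULT, evict 3, frames=[6,7] (faults so far: 4)
  step 8: ref 7 -> HIT, frames=[6,7] (faults so far: 4)
  step 9: ref 2 -> FAULT, evict 7, frames=[6,2] (faults so far: 5)
  step 10: ref 3 -> FAULT, evict 2, frames=[6,3] (faults so far: 6)
  step 11: ref 6 -> HIT, frames=[6,3] (faults so far: 6)
  step 12: ref 6 -> HIT, frames=[6,3] (faults so far: 6)
  step 13: ref 6 -> HIT, frames=[6,3] (faults so far: 6)
  step 14: ref 3 -> HIT, frames=[6,3] (faults so far: 6)
  step 15: ref 3 -> HIT, frames=[6,3] (faults so far: 6)
  Optimal total faults: 6

Answer: 9 7 6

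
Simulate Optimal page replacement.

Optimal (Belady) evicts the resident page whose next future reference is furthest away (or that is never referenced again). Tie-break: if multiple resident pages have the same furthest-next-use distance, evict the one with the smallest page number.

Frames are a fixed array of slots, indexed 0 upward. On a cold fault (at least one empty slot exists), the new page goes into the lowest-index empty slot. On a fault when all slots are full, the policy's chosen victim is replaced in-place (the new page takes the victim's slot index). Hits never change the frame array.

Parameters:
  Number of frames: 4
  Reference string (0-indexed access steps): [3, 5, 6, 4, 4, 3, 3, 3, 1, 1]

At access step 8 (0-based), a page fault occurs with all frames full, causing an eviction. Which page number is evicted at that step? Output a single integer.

Answer: 3

Derivation:
Step 0: ref 3 -> FAULT, frames=[3,-,-,-]
Step 1: ref 5 -> FAULT, frames=[3,5,-,-]
Step 2: ref 6 -> FAULT, frames=[3,5,6,-]
Step 3: ref 4 -> FAULT, frames=[3,5,6,4]
Step 4: ref 4 -> HIT, frames=[3,5,6,4]
Step 5: ref 3 -> HIT, frames=[3,5,6,4]
Step 6: ref 3 -> HIT, frames=[3,5,6,4]
Step 7: ref 3 -> HIT, frames=[3,5,6,4]
Step 8: ref 1 -> FAULT, evict 3, frames=[1,5,6,4]
At step 8: evicted page 3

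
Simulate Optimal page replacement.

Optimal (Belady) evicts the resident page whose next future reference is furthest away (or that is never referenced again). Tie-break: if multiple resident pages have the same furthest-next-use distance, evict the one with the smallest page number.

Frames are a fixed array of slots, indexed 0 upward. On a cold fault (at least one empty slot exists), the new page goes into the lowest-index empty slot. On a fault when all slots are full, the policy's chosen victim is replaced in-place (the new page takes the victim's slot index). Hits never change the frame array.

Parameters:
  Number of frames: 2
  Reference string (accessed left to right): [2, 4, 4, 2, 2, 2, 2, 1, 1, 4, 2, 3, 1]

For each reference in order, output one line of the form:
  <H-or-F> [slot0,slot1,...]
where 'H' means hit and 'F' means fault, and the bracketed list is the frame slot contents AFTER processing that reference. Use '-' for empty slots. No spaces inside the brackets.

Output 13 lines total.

F [2,-]
F [2,4]
H [2,4]
H [2,4]
H [2,4]
H [2,4]
H [2,4]
F [1,4]
H [1,4]
H [1,4]
F [1,2]
F [1,3]
H [1,3]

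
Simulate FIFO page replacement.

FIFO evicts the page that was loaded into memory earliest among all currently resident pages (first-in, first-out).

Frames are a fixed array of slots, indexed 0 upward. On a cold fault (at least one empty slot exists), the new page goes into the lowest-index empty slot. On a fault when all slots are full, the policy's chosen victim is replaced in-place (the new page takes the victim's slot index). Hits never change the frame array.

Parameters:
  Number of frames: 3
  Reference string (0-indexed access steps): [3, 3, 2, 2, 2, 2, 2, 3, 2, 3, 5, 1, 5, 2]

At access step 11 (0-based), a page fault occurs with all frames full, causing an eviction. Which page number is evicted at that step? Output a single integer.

Answer: 3

Derivation:
Step 0: ref 3 -> FAULT, frames=[3,-,-]
Step 1: ref 3 -> HIT, frames=[3,-,-]
Step 2: ref 2 -> FAULT, frames=[3,2,-]
Step 3: ref 2 -> HIT, frames=[3,2,-]
Step 4: ref 2 -> HIT, frames=[3,2,-]
Step 5: ref 2 -> HIT, frames=[3,2,-]
Step 6: ref 2 -> HIT, frames=[3,2,-]
Step 7: ref 3 -> HIT, frames=[3,2,-]
Step 8: ref 2 -> HIT, frames=[3,2,-]
Step 9: ref 3 -> HIT, frames=[3,2,-]
Step 10: ref 5 -> FAULT, frames=[3,2,5]
Step 11: ref 1 -> FAULT, evict 3, frames=[1,2,5]
At step 11: evicted page 3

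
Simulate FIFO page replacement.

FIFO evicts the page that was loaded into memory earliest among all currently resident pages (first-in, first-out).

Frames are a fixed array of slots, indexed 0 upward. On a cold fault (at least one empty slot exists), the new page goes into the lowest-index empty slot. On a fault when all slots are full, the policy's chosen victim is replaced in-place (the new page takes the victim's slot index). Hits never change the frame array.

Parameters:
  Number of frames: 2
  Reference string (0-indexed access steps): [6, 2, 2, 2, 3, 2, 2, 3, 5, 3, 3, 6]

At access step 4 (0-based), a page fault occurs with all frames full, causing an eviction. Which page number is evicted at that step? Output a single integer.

Step 0: ref 6 -> FAULT, frames=[6,-]
Step 1: ref 2 -> FAULT, frames=[6,2]
Step 2: ref 2 -> HIT, frames=[6,2]
Step 3: ref 2 -> HIT, frames=[6,2]
Step 4: ref 3 -> FAULT, evict 6, frames=[3,2]
At step 4: evicted page 6

Answer: 6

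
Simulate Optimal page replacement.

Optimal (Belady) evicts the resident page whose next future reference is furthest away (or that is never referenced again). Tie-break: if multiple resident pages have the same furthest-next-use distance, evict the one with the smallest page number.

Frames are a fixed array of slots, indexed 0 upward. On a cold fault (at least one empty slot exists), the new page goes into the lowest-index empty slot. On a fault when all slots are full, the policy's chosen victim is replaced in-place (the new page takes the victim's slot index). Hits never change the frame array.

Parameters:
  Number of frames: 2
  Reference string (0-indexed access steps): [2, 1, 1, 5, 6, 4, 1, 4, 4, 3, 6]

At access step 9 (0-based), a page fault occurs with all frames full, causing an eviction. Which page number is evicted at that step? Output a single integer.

Answer: 1

Derivation:
Step 0: ref 2 -> FAULT, frames=[2,-]
Step 1: ref 1 -> FAULT, frames=[2,1]
Step 2: ref 1 -> HIT, frames=[2,1]
Step 3: ref 5 -> FAULT, evict 2, frames=[5,1]
Step 4: ref 6 -> FAULT, evict 5, frames=[6,1]
Step 5: ref 4 -> FAULT, evict 6, frames=[4,1]
Step 6: ref 1 -> HIT, frames=[4,1]
Step 7: ref 4 -> HIT, frames=[4,1]
Step 8: ref 4 -> HIT, frames=[4,1]
Step 9: ref 3 -> FAULT, evict 1, frames=[4,3]
At step 9: evicted page 1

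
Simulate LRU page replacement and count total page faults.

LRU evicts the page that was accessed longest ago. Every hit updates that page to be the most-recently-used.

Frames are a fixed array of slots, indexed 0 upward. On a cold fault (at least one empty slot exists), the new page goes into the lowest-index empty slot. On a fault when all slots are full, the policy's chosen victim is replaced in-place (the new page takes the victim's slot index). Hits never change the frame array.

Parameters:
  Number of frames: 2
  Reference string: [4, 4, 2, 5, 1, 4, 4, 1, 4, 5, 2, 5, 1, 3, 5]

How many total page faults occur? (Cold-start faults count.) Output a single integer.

Answer: 10

Derivation:
Step 0: ref 4 → FAULT, frames=[4,-]
Step 1: ref 4 → HIT, frames=[4,-]
Step 2: ref 2 → FAULT, frames=[4,2]
Step 3: ref 5 → FAULT (evict 4), frames=[5,2]
Step 4: ref 1 → FAULT (evict 2), frames=[5,1]
Step 5: ref 4 → FAULT (evict 5), frames=[4,1]
Step 6: ref 4 → HIT, frames=[4,1]
Step 7: ref 1 → HIT, frames=[4,1]
Step 8: ref 4 → HIT, frames=[4,1]
Step 9: ref 5 → FAULT (evict 1), frames=[4,5]
Step 10: ref 2 → FAULT (evict 4), frames=[2,5]
Step 11: ref 5 → HIT, frames=[2,5]
Step 12: ref 1 → FAULT (evict 2), frames=[1,5]
Step 13: ref 3 → FAULT (evict 5), frames=[1,3]
Step 14: ref 5 → FAULT (evict 1), frames=[5,3]
Total faults: 10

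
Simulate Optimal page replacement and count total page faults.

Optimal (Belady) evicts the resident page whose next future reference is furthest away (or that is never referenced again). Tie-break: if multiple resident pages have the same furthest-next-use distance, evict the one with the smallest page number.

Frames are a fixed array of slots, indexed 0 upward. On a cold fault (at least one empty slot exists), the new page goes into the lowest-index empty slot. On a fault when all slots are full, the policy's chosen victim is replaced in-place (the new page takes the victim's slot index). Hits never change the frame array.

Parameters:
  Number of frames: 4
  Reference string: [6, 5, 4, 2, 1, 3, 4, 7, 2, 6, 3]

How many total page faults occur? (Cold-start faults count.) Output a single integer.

Answer: 7

Derivation:
Step 0: ref 6 → FAULT, frames=[6,-,-,-]
Step 1: ref 5 → FAULT, frames=[6,5,-,-]
Step 2: ref 4 → FAULT, frames=[6,5,4,-]
Step 3: ref 2 → FAULT, frames=[6,5,4,2]
Step 4: ref 1 → FAULT (evict 5), frames=[6,1,4,2]
Step 5: ref 3 → FAULT (evict 1), frames=[6,3,4,2]
Step 6: ref 4 → HIT, frames=[6,3,4,2]
Step 7: ref 7 → FAULT (evict 4), frames=[6,3,7,2]
Step 8: ref 2 → HIT, frames=[6,3,7,2]
Step 9: ref 6 → HIT, frames=[6,3,7,2]
Step 10: ref 3 → HIT, frames=[6,3,7,2]
Total faults: 7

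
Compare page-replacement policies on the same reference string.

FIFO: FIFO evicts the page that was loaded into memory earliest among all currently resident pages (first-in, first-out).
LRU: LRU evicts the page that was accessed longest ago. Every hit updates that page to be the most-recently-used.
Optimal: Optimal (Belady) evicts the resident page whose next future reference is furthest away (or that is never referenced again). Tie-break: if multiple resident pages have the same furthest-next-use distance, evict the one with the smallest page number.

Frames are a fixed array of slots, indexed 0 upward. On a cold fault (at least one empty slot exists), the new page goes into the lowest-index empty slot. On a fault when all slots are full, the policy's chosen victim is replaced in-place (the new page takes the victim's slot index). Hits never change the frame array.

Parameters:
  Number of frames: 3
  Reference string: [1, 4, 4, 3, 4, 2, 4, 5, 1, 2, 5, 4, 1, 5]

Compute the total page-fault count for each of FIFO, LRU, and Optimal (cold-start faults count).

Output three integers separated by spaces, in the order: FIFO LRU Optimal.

--- FIFO ---
  step 0: ref 1 -> FAULT, frames=[1,-,-] (faults so far: 1)
  step 1: ref 4 -> FAULT, frames=[1,4,-] (faults so far: 2)
  step 2: ref 4 -> HIT, frames=[1,4,-] (faults so far: 2)
  step 3: ref 3 -> FAULT, frames=[1,4,3] (faults so far: 3)
  step 4: ref 4 -> HIT, frames=[1,4,3] (faults so far: 3)
  step 5: ref 2 -> FAULT, evict 1, frames=[2,4,3] (faults so far: 4)
  step 6: ref 4 -> HIT, frames=[2,4,3] (faults so far: 4)
  step 7: ref 5 -> FAULT, evict 4, frames=[2,5,3] (faults so far: 5)
  step 8: ref 1 -> FAULT, evict 3, frames=[2,5,1] (faults so far: 6)
  step 9: ref 2 -> HIT, frames=[2,5,1] (faults so far: 6)
  step 10: ref 5 -> HIT, frames=[2,5,1] (faults so far: 6)
  step 11: ref 4 -> FAULT, evict 2, frames=[4,5,1] (faults so far: 7)
  step 12: ref 1 -> HIT, frames=[4,5,1] (faults so far: 7)
  step 13: ref 5 -> HIT, frames=[4,5,1] (faults so far: 7)
  FIFO total faults: 7
--- LRU ---
  step 0: ref 1 -> FAULT, frames=[1,-,-] (faults so far: 1)
  step 1: ref 4 -> FAULT, frames=[1,4,-] (faults so far: 2)
  step 2: ref 4 -> HIT, frames=[1,4,-] (faults so far: 2)
  step 3: ref 3 -> FAULT, frames=[1,4,3] (faults so far: 3)
  step 4: ref 4 -> HIT, frames=[1,4,3] (faults so far: 3)
  step 5: ref 2 -> FAULT, evict 1, frames=[2,4,3] (faults so far: 4)
  step 6: ref 4 -> HIT, frames=[2,4,3] (faults so far: 4)
  step 7: ref 5 -> FAULT, evict 3, frames=[2,4,5] (faults so far: 5)
  step 8: ref 1 -> FAULT, evict 2, frames=[1,4,5] (faults so far: 6)
  step 9: ref 2 -> FAULT, evict 4, frames=[1,2,5] (faults so far: 7)
  step 10: ref 5 -> HIT, frames=[1,2,5] (faults so far: 7)
  step 11: ref 4 -> FAULT, evict 1, frames=[4,2,5] (faults so far: 8)
  step 12: ref 1 -> FAULT, evict 2, frames=[4,1,5] (faults so far: 9)
  step 13: ref 5 -> HIT, frames=[4,1,5] (faults so far: 9)
  LRU total faults: 9
--- Optimal ---
  step 0: ref 1 -> FAULT, frames=[1,-,-] (faults so far: 1)
  step 1: ref 4 -> FAULT, frames=[1,4,-] (faults so far: 2)
  step 2: ref 4 -> HIT, frames=[1,4,-] (faults so far: 2)
  step 3: ref 3 -> FAULT, frames=[1,4,3] (faults so far: 3)
  step 4: ref 4 -> HIT, frames=[1,4,3] (faults so far: 3)
  step 5: ref 2 -> FAULT, evict 3, frames=[1,4,2] (faults so far: 4)
  step 6: ref 4 -> HIT, frames=[1,4,2] (faults so far: 4)
  step 7: ref 5 -> FAULT, evict 4, frames=[1,5,2] (faults so far: 5)
  step 8: ref 1 -> HIT, frames=[1,5,2] (faults so far: 5)
  step 9: ref 2 -> HIT, frames=[1,5,2] (faults so far: 5)
  step 10: ref 5 -> HIT, frames=[1,5,2] (faults so far: 5)
  step 11: ref 4 -> FAULT, evict 2, frames=[1,5,4] (faults so far: 6)
  step 12: ref 1 -> HIT, frames=[1,5,4] (faults so far: 6)
  step 13: ref 5 -> HIT, frames=[1,5,4] (faults so far: 6)
  Optimal total faults: 6

Answer: 7 9 6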